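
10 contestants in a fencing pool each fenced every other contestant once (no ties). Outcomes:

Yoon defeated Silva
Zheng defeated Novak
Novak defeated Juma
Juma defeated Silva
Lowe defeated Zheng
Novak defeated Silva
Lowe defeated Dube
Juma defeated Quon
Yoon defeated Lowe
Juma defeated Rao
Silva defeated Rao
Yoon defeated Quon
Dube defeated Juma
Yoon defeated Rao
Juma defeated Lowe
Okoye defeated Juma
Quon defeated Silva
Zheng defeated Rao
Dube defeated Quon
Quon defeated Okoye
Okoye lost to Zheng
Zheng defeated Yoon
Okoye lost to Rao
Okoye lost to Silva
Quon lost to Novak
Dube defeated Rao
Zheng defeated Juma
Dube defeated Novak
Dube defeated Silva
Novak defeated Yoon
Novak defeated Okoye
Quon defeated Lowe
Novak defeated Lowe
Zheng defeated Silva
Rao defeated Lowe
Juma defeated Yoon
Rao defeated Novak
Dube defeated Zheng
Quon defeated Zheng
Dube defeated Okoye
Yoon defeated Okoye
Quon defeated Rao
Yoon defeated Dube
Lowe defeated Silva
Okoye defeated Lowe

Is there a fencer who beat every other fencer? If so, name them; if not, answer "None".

None

Highest win total is Dube with 7 (out of 9 possible).
Dube lost to Yoon, Lowe, so no fencer went undefeated.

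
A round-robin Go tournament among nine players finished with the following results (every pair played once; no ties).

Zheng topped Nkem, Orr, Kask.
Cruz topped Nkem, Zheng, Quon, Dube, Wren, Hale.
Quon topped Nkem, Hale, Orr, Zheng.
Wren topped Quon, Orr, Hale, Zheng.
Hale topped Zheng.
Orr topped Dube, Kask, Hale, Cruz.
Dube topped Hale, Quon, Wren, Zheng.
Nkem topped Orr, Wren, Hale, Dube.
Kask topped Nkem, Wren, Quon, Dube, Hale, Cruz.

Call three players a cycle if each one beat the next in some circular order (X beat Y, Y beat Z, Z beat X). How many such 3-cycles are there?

21

Win totals: Nkem 4, Wren 4, Kask 6, Zheng 3, Dube 4, Quon 4, Hale 1, Cruz 6, Orr 4.
A player with w wins dominates both others in C(w,2) triples; summing gives 6 + 6 + 15 + 3 + 6 + 6 + 0 + 15 + 6 = 63 transitive triples.
Total triples C(9,3) = 84, so cyclic triples = 84 − 63 = 21.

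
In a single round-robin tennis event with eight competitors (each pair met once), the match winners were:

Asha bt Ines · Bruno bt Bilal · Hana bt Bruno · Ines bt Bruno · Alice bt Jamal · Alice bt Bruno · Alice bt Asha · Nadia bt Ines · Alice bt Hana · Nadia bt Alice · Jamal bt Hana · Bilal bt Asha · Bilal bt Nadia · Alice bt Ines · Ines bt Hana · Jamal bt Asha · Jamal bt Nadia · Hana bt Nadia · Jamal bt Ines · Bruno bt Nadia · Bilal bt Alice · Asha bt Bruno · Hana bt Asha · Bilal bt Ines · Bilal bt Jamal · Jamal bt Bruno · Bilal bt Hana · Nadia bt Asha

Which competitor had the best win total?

Bilal

Win totals: Hana 3, Bruno 2, Ines 2, Jamal 5, Nadia 3, Bilal 6, Asha 2, Alice 5.
Bilal leads with 6 wins (next highest: 5).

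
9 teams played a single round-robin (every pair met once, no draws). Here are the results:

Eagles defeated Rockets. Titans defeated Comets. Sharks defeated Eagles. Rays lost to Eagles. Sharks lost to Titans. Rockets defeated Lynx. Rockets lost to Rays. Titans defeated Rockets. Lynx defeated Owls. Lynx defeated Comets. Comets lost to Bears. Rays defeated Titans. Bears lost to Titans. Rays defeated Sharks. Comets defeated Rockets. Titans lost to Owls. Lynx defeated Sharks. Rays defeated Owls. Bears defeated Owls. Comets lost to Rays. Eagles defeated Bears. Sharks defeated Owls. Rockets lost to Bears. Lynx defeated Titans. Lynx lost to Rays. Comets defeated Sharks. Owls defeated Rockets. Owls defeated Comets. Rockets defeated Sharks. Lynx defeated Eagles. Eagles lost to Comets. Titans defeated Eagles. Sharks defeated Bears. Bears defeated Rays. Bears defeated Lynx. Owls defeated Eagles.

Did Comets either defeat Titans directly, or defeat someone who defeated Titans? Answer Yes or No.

No

Comets did not beat Titans directly.
Comets beat Sharks, Rockets, Eagles, but each of them lost to Titans. No two-step path.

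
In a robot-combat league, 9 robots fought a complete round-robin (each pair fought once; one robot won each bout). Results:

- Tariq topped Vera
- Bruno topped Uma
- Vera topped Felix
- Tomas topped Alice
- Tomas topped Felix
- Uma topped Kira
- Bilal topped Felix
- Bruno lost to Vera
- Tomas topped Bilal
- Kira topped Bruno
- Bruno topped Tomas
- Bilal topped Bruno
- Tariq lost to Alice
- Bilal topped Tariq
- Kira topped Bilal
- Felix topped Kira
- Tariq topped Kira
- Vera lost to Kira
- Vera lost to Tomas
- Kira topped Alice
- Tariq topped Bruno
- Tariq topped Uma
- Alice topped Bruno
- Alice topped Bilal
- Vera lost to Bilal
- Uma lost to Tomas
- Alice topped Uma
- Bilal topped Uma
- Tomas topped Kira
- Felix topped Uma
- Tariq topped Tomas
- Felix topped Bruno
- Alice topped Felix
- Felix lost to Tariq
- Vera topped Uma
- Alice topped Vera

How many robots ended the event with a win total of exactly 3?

Win totals: Tariq 6, Alice 6, Kira 4, Tomas 6, Felix 3, Bilal 5, Vera 3, Uma 1, Bruno 2.
Exactly 3: Felix, Vera — 2 robots.

2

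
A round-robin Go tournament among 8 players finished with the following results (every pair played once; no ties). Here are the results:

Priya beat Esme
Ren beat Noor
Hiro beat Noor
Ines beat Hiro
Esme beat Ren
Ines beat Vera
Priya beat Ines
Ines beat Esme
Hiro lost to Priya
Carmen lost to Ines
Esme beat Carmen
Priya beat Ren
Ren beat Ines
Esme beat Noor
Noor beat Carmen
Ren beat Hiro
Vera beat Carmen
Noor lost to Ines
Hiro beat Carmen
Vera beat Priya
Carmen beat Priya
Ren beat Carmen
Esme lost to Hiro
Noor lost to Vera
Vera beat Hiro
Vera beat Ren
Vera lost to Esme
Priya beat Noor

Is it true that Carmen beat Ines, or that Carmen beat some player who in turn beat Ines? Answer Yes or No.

Carmen did not beat Ines directly.
Carmen beat Priya. Of those, Priya beat Ines.

Yes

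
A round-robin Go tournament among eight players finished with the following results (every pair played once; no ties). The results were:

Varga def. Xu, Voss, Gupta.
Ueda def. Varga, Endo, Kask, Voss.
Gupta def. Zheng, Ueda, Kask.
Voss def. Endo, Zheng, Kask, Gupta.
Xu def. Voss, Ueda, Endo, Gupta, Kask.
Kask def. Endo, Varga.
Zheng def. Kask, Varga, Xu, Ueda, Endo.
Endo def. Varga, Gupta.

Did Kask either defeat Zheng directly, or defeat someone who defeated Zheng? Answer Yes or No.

Kask did not beat Zheng directly.
Kask beat Endo, Varga, but each of them lost to Zheng. No two-step path.

No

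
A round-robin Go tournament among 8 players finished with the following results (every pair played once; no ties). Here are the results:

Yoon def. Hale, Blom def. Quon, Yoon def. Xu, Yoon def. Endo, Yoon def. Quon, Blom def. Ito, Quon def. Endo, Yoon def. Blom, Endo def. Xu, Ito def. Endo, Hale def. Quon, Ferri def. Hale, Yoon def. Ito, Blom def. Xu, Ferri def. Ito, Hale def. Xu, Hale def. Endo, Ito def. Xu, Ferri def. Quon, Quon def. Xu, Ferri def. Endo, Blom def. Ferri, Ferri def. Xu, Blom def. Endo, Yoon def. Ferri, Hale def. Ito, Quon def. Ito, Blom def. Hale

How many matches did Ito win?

2

Ito's results: beat Xu, Endo; lost to Quon, Yoon, Ferri, Blom, Hale.
That is 2 wins.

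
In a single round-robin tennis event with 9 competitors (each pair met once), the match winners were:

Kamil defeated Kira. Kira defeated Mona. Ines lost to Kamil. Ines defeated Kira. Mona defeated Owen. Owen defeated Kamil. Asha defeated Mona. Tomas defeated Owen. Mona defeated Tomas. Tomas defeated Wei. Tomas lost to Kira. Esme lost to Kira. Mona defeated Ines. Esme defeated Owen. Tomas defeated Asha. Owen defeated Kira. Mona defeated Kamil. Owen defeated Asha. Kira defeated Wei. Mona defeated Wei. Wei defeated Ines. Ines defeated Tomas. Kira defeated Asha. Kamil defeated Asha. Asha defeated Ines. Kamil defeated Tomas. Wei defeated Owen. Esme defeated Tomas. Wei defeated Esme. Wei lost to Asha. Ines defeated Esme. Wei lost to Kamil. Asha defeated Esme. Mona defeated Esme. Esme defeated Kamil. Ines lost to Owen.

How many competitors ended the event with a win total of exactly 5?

Win totals: Tomas 3, Owen 4, Ines 3, Asha 4, Kira 5, Esme 3, Kamil 5, Wei 3, Mona 6.
Exactly 5: Kira, Kamil — 2 competitors.

2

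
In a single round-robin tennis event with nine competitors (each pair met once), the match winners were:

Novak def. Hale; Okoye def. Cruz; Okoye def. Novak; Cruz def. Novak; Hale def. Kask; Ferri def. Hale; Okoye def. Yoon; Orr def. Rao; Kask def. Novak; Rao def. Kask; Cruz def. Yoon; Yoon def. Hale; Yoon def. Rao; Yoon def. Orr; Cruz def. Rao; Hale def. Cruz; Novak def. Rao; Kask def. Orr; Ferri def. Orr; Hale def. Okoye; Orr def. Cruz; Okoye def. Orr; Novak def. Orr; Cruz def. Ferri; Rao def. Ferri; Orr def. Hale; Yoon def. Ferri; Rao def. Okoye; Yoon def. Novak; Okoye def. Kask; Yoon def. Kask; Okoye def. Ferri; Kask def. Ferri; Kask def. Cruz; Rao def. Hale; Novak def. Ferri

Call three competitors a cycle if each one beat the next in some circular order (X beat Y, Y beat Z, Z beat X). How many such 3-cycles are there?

23

Win totals: Rao 4, Orr 3, Yoon 6, Kask 4, Ferri 2, Okoye 6, Cruz 4, Hale 3, Novak 4.
A competitor with w wins dominates both others in C(w,2) triples; summing gives 6 + 3 + 15 + 6 + 1 + 15 + 6 + 3 + 6 = 61 transitive triples.
Total triples C(9,3) = 84, so cyclic triples = 84 − 61 = 23.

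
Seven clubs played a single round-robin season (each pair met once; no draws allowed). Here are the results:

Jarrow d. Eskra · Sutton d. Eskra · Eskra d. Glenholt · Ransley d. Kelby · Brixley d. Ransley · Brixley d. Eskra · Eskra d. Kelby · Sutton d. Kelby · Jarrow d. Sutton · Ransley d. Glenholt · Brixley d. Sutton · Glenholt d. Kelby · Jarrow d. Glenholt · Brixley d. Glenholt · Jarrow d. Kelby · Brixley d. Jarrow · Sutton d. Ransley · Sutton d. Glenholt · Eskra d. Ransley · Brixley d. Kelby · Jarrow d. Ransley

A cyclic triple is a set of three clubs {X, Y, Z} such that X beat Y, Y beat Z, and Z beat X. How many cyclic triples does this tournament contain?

0

Win totals: Sutton 4, Ransley 2, Brixley 6, Kelby 0, Glenholt 1, Jarrow 5, Eskra 3.
A club with w wins dominates both others in C(w,2) triples; summing gives 6 + 1 + 15 + 0 + 0 + 10 + 3 = 35 transitive triples.
Total triples C(7,3) = 35, so cyclic triples = 35 − 35 = 0.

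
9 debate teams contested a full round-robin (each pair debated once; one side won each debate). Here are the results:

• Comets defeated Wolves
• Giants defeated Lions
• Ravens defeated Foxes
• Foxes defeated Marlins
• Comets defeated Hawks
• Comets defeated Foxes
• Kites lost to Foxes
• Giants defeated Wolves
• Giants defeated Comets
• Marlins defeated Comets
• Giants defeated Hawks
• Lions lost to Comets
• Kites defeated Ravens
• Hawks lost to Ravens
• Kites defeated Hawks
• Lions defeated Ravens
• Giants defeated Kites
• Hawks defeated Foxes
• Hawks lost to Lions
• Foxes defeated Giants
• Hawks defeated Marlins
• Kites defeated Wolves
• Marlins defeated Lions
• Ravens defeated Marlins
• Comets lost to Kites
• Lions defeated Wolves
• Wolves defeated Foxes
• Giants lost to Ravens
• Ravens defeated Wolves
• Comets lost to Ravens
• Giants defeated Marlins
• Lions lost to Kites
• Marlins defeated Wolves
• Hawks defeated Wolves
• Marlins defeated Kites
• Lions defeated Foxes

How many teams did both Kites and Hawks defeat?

Kites beat: Lions, Wolves, Hawks, Comets, Ravens.
Hawks beat: Wolves, Foxes, Marlins.
Both beat: Wolves — 1.

1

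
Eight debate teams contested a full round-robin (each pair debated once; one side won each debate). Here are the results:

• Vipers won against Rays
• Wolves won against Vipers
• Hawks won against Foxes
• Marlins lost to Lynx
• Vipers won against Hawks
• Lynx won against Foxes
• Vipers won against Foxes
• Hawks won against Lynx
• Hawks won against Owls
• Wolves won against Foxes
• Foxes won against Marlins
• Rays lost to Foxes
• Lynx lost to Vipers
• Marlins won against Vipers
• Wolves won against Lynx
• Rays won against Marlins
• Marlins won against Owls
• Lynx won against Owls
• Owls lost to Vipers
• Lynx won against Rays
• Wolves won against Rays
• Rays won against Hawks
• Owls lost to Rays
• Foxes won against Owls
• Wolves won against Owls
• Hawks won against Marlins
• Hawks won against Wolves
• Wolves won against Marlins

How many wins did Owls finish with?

0

Owls' results: beat no one; lost to Foxes, Hawks, Rays, Wolves, Lynx, Vipers, Marlins.
That is 0 wins.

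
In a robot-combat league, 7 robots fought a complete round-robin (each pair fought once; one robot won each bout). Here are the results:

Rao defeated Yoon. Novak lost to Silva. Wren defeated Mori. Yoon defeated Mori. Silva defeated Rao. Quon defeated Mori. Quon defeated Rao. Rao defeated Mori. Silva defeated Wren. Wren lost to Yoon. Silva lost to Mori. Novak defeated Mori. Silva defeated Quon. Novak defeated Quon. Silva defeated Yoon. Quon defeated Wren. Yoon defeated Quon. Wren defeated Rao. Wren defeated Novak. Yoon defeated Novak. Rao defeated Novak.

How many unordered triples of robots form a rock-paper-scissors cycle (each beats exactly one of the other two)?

9

Win totals: Mori 1, Rao 3, Quon 3, Silva 5, Novak 2, Wren 3, Yoon 4.
A robot with w wins dominates both others in C(w,2) triples; summing gives 0 + 3 + 3 + 10 + 1 + 3 + 6 = 26 transitive triples.
Total triples C(7,3) = 35, so cyclic triples = 35 − 26 = 9.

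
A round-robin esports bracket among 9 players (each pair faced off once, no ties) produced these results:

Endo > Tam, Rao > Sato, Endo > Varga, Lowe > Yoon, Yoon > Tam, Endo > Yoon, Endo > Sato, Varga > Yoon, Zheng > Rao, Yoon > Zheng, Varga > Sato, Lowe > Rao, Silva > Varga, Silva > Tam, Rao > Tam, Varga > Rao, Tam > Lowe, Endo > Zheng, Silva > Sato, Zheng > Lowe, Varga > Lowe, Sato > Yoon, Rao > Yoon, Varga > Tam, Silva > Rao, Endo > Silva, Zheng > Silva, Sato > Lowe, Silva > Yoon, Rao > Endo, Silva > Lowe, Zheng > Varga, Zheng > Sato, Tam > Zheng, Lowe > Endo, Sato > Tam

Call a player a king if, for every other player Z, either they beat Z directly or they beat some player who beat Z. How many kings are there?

6

Rao reaches everyone (king).
Yoon cannot reach Endo in two steps.
Tam reaches everyone (king).
Endo reaches everyone (king).
Sato cannot reach Varga, Silva in two steps.
Lowe reaches everyone (king).
Zheng reaches everyone (king).
Varga cannot reach Silva in two steps.
Silva reaches everyone (king).
Kings: Rao, Tam, Endo, Lowe, Zheng, Silva — 6.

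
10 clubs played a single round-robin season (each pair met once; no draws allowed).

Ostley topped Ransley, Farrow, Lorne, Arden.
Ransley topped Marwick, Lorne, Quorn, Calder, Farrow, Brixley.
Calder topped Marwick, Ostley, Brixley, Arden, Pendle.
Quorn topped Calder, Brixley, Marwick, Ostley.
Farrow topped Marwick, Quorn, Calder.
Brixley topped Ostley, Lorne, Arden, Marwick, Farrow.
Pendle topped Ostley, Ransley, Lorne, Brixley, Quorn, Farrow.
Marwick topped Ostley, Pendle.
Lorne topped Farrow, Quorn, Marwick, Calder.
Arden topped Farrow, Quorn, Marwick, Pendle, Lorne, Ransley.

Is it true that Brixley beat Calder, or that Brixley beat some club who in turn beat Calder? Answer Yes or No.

Brixley did not beat Calder directly.
Brixley beat Lorne, Farrow, Ostley, Marwick, Arden. Of those, Lorne beat Calder.

Yes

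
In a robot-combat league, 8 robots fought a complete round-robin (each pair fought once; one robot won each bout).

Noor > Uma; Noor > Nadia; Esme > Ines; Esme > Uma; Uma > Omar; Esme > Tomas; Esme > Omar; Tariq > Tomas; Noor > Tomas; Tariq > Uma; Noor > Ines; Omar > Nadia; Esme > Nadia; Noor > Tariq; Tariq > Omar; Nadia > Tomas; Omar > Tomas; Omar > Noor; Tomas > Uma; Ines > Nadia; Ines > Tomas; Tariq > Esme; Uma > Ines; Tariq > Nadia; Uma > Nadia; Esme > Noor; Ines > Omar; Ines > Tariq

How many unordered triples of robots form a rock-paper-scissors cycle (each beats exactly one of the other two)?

Win totals: Esme 6, Ines 4, Tomas 1, Tariq 5, Omar 3, Noor 5, Nadia 1, Uma 3.
A robot with w wins dominates both others in C(w,2) triples; summing gives 15 + 6 + 0 + 10 + 3 + 10 + 0 + 3 = 47 transitive triples.
Total triples C(8,3) = 56, so cyclic triples = 56 − 47 = 9.

9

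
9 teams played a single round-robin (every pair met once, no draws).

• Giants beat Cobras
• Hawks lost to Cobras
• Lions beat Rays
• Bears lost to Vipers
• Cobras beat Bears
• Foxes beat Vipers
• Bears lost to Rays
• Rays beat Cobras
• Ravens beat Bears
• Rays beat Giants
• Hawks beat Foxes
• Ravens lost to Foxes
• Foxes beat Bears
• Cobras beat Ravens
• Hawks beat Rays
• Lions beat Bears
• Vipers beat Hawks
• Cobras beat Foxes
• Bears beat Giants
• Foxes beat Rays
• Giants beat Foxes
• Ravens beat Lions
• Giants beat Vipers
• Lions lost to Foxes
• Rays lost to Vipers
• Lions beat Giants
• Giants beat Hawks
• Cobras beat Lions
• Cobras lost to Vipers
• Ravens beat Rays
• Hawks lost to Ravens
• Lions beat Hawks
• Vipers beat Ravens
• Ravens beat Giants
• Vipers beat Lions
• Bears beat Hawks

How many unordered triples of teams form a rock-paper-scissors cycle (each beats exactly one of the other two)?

22

Win totals: Hawks 2, Lions 4, Vipers 6, Ravens 5, Giants 4, Rays 3, Bears 2, Cobras 5, Foxes 5.
A team with w wins dominates both others in C(w,2) triples; summing gives 1 + 6 + 15 + 10 + 6 + 3 + 1 + 10 + 10 = 62 transitive triples.
Total triples C(9,3) = 84, so cyclic triples = 84 − 62 = 22.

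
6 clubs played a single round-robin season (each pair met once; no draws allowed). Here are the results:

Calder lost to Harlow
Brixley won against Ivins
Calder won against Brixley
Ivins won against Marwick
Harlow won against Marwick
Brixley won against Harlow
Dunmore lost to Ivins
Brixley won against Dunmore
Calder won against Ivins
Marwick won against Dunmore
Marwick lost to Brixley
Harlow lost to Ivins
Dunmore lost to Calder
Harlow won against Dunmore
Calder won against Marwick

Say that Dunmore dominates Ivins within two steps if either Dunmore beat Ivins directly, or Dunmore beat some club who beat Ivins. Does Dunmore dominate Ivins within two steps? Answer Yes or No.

No

Dunmore did not beat Ivins directly.
Dunmore beat no one, so there is no intermediate club.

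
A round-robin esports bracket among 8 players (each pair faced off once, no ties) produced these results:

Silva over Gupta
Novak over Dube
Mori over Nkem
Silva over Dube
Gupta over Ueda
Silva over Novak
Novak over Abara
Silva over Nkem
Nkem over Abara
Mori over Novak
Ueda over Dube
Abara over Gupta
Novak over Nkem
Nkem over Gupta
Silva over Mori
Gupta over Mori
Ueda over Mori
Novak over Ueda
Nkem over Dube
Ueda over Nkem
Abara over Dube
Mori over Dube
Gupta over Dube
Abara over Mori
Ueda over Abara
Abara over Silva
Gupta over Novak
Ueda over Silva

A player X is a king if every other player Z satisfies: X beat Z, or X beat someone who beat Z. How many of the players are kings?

Mori cannot reach Silva in two steps.
Nkem reaches everyone (king).
Dube cannot reach Mori, Nkem, Ueda, Silva, Novak, Abara, Gupta in two steps.
Ueda reaches everyone (king).
Silva reaches everyone (king).
Novak reaches everyone (king).
Abara reaches everyone (king).
Gupta reaches everyone (king).
Kings: Nkem, Ueda, Silva, Novak, Abara, Gupta — 6.

6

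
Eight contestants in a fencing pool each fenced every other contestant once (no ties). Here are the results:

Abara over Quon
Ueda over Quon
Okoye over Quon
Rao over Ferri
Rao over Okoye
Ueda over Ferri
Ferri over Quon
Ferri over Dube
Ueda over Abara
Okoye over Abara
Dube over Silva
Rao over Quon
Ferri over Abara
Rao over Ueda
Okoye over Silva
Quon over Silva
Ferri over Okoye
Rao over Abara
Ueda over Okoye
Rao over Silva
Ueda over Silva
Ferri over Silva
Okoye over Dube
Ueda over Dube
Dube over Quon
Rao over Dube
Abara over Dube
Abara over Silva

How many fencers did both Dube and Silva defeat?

0

Dube beat: Quon, Silva.
Silva beat: no one.
No one was beaten by both.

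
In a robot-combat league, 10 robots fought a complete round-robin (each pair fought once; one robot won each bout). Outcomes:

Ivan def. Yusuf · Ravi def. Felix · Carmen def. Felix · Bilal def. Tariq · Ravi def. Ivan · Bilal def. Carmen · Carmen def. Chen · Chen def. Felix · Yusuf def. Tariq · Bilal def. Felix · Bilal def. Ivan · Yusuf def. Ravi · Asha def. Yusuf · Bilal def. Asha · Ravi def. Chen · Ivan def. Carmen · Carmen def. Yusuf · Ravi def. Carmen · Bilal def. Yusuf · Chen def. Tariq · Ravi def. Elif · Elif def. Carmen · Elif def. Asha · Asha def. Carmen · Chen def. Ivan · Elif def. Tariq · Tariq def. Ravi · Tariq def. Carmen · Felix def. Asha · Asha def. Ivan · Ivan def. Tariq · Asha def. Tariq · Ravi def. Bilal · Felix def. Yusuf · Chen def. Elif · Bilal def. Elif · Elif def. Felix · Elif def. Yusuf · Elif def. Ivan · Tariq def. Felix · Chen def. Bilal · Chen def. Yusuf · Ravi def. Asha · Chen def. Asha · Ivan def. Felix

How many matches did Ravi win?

7

Ravi's results: beat Carmen, Chen, Bilal, Felix, Asha, Elif, Ivan; lost to Yusuf, Tariq.
That is 7 wins.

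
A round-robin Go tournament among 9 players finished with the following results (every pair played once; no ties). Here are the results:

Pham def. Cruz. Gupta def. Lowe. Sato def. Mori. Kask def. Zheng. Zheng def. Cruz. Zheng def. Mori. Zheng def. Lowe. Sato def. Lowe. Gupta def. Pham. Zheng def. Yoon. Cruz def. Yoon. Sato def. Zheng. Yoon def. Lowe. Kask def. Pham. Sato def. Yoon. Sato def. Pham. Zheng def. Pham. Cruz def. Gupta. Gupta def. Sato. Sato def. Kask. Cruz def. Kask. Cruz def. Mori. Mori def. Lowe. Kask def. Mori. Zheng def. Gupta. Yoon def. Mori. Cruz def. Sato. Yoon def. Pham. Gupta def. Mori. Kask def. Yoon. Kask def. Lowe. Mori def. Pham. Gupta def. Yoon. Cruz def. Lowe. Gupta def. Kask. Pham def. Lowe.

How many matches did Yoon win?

Yoon's results: beat Mori, Lowe, Pham; lost to Gupta, Zheng, Cruz, Sato, Kask.
That is 3 wins.

3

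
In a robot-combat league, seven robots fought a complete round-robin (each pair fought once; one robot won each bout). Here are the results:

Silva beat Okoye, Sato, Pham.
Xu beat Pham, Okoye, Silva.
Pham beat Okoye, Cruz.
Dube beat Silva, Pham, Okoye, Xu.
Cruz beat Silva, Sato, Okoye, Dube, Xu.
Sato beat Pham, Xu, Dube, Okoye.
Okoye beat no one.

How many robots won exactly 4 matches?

2

Win totals: Pham 2, Sato 4, Xu 3, Silva 3, Dube 4, Okoye 0, Cruz 5.
Exactly 4: Sato, Dube — 2 robots.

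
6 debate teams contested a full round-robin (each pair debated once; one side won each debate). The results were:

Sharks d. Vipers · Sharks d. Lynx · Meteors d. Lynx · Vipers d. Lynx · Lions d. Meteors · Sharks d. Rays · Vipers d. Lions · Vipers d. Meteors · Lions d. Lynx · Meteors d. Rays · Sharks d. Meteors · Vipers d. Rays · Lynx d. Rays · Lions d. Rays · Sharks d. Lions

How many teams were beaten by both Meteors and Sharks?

Meteors beat: Lynx, Rays.
Sharks beat: Meteors, Vipers, Lions, Lynx, Rays.
Both beat: Lynx, Rays — 2.

2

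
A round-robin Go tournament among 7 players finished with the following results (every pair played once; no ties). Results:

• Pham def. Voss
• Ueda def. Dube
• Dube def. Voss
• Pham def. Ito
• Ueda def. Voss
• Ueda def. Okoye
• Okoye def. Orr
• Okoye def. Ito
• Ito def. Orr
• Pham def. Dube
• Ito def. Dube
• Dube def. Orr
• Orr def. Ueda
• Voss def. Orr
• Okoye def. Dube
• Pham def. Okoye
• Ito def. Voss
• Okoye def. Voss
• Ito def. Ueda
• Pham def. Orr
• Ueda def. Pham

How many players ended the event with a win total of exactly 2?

Win totals: Orr 1, Voss 1, Okoye 4, Ueda 4, Dube 2, Pham 5, Ito 4.
Exactly 2: Dube — 1 player.

1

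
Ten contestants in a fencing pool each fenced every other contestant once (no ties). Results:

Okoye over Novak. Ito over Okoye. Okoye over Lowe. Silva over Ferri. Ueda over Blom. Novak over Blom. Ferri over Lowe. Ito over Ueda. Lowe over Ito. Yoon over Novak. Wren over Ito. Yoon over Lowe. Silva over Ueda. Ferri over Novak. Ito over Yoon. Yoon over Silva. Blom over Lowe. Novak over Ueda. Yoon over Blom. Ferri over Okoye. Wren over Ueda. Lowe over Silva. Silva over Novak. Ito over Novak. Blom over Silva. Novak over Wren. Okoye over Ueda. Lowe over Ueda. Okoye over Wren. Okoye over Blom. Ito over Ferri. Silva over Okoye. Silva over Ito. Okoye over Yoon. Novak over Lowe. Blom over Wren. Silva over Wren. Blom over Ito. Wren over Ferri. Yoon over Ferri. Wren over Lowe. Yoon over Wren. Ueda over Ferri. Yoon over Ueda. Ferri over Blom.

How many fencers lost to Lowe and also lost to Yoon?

2

Lowe beat: Silva, Ito, Ueda.
Yoon beat: Silva, Ferri, Wren, Lowe, Ueda, Novak, Blom.
Both beat: Silva, Ueda — 2.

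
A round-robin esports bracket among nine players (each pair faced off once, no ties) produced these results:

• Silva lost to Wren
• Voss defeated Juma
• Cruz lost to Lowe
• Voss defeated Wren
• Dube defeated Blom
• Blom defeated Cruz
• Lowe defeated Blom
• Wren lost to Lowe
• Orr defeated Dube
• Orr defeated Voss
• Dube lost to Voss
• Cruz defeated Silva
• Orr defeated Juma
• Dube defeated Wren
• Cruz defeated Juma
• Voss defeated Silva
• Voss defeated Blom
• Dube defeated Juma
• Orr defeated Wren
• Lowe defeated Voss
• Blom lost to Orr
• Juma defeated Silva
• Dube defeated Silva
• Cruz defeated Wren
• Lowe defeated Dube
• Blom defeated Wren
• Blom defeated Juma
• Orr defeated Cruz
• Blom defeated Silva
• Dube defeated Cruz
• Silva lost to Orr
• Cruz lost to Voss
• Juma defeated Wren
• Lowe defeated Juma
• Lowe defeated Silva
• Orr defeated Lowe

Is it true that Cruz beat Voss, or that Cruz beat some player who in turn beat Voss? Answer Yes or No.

Cruz did not beat Voss directly.
Cruz beat Silva, Wren, Juma, but each of them lost to Voss. No two-step path.

No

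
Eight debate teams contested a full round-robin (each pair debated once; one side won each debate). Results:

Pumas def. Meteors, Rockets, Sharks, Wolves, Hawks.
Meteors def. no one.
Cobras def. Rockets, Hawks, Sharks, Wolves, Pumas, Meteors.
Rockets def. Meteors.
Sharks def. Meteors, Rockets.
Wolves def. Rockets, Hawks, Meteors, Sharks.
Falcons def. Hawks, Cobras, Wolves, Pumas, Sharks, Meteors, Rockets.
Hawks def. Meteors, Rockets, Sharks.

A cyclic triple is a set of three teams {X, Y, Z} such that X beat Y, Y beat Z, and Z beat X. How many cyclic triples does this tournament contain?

0

Win totals: Falcons 7, Pumas 5, Cobras 6, Rockets 1, Sharks 2, Hawks 3, Wolves 4, Meteors 0.
A team with w wins dominates both others in C(w,2) triples; summing gives 21 + 10 + 15 + 0 + 1 + 3 + 6 + 0 = 56 transitive triples.
Total triples C(8,3) = 56, so cyclic triples = 56 − 56 = 0.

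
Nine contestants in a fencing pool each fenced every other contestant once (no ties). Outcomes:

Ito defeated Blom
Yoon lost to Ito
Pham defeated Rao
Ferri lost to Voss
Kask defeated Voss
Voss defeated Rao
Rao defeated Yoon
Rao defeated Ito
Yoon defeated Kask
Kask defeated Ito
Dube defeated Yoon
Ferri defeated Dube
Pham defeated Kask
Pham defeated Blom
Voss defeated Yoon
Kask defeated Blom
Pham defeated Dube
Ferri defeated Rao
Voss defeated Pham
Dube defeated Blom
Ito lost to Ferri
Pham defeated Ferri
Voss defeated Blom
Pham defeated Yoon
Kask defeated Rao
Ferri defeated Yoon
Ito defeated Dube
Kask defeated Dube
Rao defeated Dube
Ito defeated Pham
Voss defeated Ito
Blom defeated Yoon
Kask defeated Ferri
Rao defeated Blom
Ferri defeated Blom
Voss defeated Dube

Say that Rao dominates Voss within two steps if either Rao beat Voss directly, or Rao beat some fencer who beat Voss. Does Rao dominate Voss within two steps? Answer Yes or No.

No

Rao did not beat Voss directly.
Rao beat Blom, Yoon, Dube, Ito, but each of them lost to Voss. No two-step path.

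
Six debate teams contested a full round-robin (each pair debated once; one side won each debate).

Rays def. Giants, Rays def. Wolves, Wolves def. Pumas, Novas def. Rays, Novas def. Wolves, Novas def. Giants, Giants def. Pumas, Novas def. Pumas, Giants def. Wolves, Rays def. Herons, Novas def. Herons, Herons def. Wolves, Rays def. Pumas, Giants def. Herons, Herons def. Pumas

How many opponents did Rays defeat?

Rays' results: beat Giants, Herons, Pumas, Wolves; lost to Novas.
That is 4 wins.

4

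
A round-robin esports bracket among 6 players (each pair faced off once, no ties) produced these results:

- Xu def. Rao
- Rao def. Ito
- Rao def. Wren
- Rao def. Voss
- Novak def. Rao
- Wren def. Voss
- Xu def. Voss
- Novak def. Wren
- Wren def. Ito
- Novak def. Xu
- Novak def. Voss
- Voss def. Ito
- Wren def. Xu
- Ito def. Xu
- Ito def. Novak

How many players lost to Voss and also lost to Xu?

0

Voss beat: Ito.
Xu beat: Rao, Voss.
No one was beaten by both.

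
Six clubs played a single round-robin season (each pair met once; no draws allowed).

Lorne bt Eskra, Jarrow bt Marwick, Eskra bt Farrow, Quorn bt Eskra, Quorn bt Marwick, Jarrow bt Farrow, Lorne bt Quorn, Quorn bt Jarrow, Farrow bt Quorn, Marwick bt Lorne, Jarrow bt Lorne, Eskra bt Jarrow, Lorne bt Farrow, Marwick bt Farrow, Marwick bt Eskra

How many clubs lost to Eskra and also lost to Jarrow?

1

Eskra beat: Jarrow, Farrow.
Jarrow beat: Lorne, Farrow, Marwick.
Both beat: Farrow — 1.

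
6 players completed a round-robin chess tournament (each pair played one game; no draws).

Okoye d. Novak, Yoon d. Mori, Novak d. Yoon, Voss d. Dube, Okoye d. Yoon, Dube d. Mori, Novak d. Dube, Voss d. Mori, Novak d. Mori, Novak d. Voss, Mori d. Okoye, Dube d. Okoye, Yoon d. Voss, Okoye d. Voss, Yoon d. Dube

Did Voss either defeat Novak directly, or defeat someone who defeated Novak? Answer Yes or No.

No

Voss did not beat Novak directly.
Voss beat Mori, Dube, but each of them lost to Novak. No two-step path.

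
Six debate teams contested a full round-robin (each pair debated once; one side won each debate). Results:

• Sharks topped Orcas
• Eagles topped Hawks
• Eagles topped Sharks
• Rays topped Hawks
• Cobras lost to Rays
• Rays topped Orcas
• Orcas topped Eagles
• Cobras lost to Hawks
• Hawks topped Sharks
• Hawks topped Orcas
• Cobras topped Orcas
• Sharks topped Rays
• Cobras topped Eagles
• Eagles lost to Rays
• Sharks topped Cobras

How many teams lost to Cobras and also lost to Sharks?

1

Cobras beat: Orcas, Eagles.
Sharks beat: Cobras, Rays, Orcas.
Both beat: Orcas — 1.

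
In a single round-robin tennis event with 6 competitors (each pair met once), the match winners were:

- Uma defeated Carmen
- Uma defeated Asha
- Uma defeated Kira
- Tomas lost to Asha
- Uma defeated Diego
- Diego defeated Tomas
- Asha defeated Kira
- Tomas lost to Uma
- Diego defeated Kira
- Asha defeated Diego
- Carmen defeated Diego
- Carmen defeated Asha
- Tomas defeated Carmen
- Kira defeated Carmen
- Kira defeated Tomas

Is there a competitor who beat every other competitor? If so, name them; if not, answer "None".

Uma

Uma has 5 wins out of 5 opponents — a perfect record.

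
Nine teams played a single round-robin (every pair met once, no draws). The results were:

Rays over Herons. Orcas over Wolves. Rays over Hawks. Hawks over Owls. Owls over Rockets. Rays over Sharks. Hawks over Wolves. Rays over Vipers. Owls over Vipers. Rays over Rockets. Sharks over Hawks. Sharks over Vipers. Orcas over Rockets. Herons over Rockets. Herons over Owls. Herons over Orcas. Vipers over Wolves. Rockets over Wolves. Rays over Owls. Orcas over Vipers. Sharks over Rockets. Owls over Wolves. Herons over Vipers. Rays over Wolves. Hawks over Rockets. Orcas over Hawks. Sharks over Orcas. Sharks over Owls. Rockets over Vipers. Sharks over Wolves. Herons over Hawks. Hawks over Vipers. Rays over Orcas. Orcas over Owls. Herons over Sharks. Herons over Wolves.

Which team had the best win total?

Win totals: Hawks 4, Orcas 5, Sharks 6, Wolves 0, Owls 3, Herons 7, Rays 8, Rockets 2, Vipers 1.
Rays leads with 8 wins (next highest: 7).

Rays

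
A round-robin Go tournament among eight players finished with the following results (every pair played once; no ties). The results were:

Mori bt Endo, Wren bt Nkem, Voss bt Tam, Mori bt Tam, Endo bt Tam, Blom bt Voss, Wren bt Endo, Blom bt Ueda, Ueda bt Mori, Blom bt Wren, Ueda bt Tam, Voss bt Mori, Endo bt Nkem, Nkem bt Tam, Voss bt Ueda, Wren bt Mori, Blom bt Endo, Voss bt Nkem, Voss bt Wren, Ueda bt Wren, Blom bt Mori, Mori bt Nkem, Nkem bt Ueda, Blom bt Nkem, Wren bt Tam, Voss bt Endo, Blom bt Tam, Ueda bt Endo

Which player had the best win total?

Win totals: Endo 2, Voss 6, Ueda 4, Nkem 2, Mori 3, Blom 7, Tam 0, Wren 4.
Blom leads with 7 wins (next highest: 6).

Blom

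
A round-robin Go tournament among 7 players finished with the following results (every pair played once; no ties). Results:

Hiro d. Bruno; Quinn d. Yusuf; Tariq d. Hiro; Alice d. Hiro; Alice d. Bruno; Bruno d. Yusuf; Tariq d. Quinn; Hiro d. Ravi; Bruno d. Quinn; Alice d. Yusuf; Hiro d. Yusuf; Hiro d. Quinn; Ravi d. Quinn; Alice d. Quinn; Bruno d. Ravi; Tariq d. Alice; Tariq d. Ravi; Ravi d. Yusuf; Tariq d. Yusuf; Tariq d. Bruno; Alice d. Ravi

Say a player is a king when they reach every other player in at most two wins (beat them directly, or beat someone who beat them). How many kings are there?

Quinn cannot reach Alice, Bruno, Hiro, Ravi, Tariq in two steps.
Alice cannot reach Tariq in two steps.
Yusuf cannot reach Quinn, Alice, Bruno, Hiro, Ravi, Tariq in two steps.
Bruno cannot reach Alice, Hiro, Tariq in two steps.
Hiro cannot reach Alice, Tariq in two steps.
Ravi cannot reach Alice, Bruno, Hiro, Tariq in two steps.
Tariq reaches everyone (king).
Kings: Tariq — 1.

1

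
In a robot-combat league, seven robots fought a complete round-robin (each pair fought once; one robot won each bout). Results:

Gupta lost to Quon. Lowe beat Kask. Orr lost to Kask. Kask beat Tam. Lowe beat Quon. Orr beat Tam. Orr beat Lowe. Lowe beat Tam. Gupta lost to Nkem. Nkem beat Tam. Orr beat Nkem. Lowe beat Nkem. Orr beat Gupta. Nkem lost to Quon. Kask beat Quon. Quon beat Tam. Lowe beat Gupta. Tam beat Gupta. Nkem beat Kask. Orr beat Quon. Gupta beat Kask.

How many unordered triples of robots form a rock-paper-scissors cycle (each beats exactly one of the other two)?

6

Win totals: Lowe 5, Kask 3, Gupta 1, Orr 5, Nkem 3, Quon 3, Tam 1.
A robot with w wins dominates both others in C(w,2) triples; summing gives 10 + 3 + 0 + 10 + 3 + 3 + 0 = 29 transitive triples.
Total triples C(7,3) = 35, so cyclic triples = 35 − 29 = 6.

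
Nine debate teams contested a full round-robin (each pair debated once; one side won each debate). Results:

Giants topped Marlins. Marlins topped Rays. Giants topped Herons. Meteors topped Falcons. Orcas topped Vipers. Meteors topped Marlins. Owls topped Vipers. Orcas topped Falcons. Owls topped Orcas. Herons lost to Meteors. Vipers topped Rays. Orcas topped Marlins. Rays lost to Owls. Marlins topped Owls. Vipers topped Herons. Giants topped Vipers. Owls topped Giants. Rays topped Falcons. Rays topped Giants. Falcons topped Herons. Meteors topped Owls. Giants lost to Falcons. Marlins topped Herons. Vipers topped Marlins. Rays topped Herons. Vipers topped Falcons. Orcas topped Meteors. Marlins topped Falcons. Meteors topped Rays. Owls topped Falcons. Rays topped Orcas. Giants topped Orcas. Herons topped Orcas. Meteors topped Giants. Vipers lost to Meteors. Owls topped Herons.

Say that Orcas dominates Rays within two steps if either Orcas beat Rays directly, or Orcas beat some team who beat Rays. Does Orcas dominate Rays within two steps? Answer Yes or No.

Yes

Orcas did not beat Rays directly.
Orcas beat Meteors, Vipers, Marlins, Falcons. Of those, Meteors beat Rays.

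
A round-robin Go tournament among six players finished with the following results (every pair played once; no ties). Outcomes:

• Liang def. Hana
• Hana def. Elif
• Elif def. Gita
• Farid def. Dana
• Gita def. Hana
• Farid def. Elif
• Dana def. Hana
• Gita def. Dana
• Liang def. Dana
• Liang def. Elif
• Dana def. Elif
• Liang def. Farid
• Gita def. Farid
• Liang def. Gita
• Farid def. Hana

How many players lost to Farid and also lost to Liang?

Farid beat: Dana, Elif, Hana.
Liang beat: Gita, Dana, Farid, Elif, Hana.
Both beat: Dana, Elif, Hana — 3.

3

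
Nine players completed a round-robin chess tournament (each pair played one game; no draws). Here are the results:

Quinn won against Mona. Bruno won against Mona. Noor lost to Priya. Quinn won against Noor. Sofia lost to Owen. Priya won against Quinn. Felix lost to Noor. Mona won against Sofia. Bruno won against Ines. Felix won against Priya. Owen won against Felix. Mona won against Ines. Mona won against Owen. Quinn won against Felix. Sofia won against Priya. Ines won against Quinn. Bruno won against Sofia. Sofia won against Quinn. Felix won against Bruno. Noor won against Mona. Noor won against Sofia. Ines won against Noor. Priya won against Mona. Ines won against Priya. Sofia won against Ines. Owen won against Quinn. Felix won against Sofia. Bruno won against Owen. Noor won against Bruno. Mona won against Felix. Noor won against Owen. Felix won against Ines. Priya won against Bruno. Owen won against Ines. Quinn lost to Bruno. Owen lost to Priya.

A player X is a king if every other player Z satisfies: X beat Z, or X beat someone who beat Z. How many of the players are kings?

9

Quinn reaches everyone (king).
Bruno reaches everyone (king).
Sofia reaches everyone (king).
Mona reaches everyone (king).
Felix reaches everyone (king).
Ines reaches everyone (king).
Priya reaches everyone (king).
Noor reaches everyone (king).
Owen reaches everyone (king).
Kings: Quinn, Bruno, Sofia, Mona, Felix, Ines, Priya, Noor, Owen — 9.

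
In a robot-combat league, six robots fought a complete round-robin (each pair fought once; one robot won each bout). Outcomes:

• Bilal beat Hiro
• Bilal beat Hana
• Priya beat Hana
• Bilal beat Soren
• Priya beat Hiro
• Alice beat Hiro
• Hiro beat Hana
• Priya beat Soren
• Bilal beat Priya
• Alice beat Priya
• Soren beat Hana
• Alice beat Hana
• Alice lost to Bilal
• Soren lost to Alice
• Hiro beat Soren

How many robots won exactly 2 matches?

Win totals: Bilal 5, Alice 4, Hana 0, Soren 1, Hiro 2, Priya 3.
Exactly 2: Hiro — 1 robot.

1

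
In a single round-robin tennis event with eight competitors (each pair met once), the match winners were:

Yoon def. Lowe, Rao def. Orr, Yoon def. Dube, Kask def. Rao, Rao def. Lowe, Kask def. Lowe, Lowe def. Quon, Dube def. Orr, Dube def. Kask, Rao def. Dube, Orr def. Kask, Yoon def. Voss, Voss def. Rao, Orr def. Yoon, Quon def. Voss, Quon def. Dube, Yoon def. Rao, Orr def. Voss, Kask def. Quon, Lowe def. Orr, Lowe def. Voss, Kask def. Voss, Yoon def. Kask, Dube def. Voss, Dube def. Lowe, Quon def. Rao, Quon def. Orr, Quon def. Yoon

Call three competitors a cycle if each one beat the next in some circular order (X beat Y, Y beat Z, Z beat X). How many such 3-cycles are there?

Win totals: Quon 5, Voss 1, Dube 4, Orr 3, Lowe 3, Rao 3, Kask 4, Yoon 5.
A competitor with w wins dominates both others in C(w,2) triples; summing gives 10 + 0 + 6 + 3 + 3 + 3 + 6 + 10 = 41 transitive triples.
Total triples C(8,3) = 56, so cyclic triples = 56 − 41 = 15.

15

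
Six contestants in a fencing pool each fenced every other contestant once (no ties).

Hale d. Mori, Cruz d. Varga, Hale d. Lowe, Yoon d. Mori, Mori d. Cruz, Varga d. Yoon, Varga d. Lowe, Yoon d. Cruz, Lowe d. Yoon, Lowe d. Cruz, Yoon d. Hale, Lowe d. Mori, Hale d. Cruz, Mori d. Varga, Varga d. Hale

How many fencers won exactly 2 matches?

1

Win totals: Mori 2, Cruz 1, Lowe 3, Hale 3, Varga 3, Yoon 3.
Exactly 2: Mori — 1 fencer.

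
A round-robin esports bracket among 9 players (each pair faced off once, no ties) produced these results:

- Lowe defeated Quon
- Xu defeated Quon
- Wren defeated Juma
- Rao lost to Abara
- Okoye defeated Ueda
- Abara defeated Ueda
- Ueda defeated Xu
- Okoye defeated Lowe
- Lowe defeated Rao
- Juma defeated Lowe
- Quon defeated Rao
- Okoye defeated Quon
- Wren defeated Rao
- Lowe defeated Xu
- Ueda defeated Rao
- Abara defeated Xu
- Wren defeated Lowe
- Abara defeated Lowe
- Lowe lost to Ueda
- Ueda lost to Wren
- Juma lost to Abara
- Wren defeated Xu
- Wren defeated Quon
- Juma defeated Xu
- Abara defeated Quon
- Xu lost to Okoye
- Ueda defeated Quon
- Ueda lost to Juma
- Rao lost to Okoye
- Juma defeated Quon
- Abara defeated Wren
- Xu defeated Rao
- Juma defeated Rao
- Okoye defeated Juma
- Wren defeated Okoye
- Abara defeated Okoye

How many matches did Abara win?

Abara's results: beat Quon, Juma, Lowe, Okoye, Ueda, Xu, Rao, Wren; lost to no one.
That is 8 wins.

8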